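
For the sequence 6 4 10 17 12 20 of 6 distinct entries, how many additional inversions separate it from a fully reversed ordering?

13

Maximum inversions for 6 distinct elements is C(6, 2) = 6·5/2 = 15.
Current inversions — for each element, count later smaller elements:
6: 1
4: 0
10: 0
17: 1
12: 0
20: 0
Current total: 1 + 0 + 0 + 1 + 0 + 0 = 2
Shortfall: 15 − 2 = 13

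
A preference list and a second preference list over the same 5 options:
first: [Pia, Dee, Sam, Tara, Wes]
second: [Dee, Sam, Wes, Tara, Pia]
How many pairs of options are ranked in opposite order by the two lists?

Assign each item its position (1..5) in the first ordering, then rewrite the second ordering as that position sequence:
positions: Pia→1, Dee→2, Sam→3, Tara→4, Wes→5
second ordering as positions: [2, 3, 5, 4, 1]
Discordant pairs = inversions in this position sequence.
2: 1 → 1
3: 1 → 1
5: 4, 1 → 2
4: 1 → 1
1: 0
Total: 1 + 1 + 2 + 1 + 0 = 5

5 pairs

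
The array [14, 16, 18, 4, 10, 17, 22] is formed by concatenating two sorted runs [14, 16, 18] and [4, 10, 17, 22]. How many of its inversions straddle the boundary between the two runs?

Count, for every r in R, how many entries of L exceed r:
r = 4: 14, 16, 18 → 3
r = 10: 14, 16, 18 → 3
r = 17: 18 → 1
r = 22: none → 0
Cross-inversions: 3 + 3 + 1 + 0 = 7

7 split inversions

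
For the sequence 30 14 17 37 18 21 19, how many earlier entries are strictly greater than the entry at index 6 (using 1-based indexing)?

The element at index 6 is 21.
Elements before it: 30, 14, 17, 37, 18
Those larger than 21: 30, 37

2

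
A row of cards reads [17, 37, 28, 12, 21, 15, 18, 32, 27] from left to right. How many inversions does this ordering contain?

Element-by-element contributions:
17: 2
37: 7
28: 5
12: 0
21: 2
15: 0
18: 0
32: 1
27: 0
Sum: 2 + 7 + 5 + 0 + 2 + 0 + 0 + 1 + 0 = 17

Inversions: 17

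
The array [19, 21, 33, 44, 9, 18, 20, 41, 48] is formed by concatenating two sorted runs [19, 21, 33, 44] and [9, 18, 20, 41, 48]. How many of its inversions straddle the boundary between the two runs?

12

Take each right-half value and tally the left-half values above it:
r = 9: 19, 21, 33, 44 → 4
r = 18: 19, 21, 33, 44 → 4
r = 20: 21, 33, 44 → 3
r = 41: 44 → 1
r = 48: none → 0
Cross-inversions: 4 + 4 + 3 + 1 + 0 = 12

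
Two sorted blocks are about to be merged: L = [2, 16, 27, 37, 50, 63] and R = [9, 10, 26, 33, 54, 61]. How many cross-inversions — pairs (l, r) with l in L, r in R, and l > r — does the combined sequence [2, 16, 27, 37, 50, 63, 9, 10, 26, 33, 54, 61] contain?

19 cross-inversions

Count, for every r in R, how many entries of L exceed r:
r = 9: 16, 27, 37, 50, 63 → 5
r = 10: 16, 27, 37, 50, 63 → 5
r = 26: 27, 37, 50, 63 → 4
r = 33: 37, 50, 63 → 3
r = 54: 63 → 1
r = 61: 63 → 1
Cross-inversions: 5 + 5 + 4 + 3 + 1 + 1 = 19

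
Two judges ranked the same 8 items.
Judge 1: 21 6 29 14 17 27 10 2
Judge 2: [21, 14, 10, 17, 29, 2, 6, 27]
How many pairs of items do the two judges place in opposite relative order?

Assign each item its position (1..8) in the first ordering, then rewrite the second ordering as that position sequence:
positions: 21→1, 6→2, 29→3, 14→4, 17→5, 27→6, 10→7, 2→8
second ordering as positions: [1, 4, 7, 5, 3, 8, 2, 6]
Discordant pairs = inversions in this position sequence.
1: 0
4: 3, 2 → 2
7: 5, 3, 2, 6 → 4
5: 3, 2 → 2
3: 2 → 1
8: 2, 6 → 2
2: 0
6: 0
Total: 0 + 2 + 4 + 2 + 1 + 2 + 0 + 0 = 11

11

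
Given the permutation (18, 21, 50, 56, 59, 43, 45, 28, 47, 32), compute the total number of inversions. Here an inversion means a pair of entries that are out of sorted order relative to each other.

20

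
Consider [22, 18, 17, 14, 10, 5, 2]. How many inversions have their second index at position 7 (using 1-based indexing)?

6

The element at index 7 is 2.
Elements before it: 22, 18, 17, 14, 10, 5
Those larger than 2: 22, 18, 17, 14, 10, 5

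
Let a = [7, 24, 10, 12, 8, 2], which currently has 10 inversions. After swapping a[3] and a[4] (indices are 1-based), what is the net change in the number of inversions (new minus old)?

Positions 3 and 4 hold 10 and 12; after swapping, the array is [7, 24, 12, 10, 8, 2].
For each element, count later entries that are smaller:
7: 1
24: 4
12: 3
10: 2
8: 1
2: 0
Sum: 1 + 4 + 3 + 2 + 1 + 0 = 11
Change: 11 − 10 = +1

+1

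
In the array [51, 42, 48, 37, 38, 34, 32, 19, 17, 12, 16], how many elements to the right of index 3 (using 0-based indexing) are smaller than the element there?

The element at index 3 is 37.
Elements after it: 38, 34, 32, 19, 17, 12, 16
Those smaller than 37: 34, 32, 19, 17, 12, 16

6 such elements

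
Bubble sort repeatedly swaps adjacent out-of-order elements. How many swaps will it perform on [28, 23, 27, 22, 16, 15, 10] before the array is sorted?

20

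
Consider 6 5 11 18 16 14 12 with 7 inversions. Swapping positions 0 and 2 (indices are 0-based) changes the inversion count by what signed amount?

Positions 0 and 2 hold 6 and 11; after swapping, the array is [11, 5, 6, 18, 16, 14, 12].
Element-by-element contributions:
11 → 5, 6 → 2
5 → none → 0
6 → none → 0
18 → 16, 14, 12 → 3
16 → 14, 12 → 2
14 → 12 → 1
12 → none → 0
Sum: 2 + 0 + 0 + 3 + 2 + 1 + 0 = 8
Change: 8 − 7 = +1

+1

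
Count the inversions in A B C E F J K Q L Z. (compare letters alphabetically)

Count, for each position, how many later elements it exceeds:
A: 0
B: 0
C: 0
E: 0
F: 0
J: 0
K: 0
Q: 1
L: 0
Z: 0
Sum: 0 + 0 + 0 + 0 + 0 + 0 + 0 + 1 + 0 + 0 = 1

1 inversion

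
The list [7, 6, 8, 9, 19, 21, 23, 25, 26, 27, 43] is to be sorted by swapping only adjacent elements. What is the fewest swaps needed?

Each adjacent swap fixes exactly one inversion, so the minimum swap count equals the number of inversions.
Count inversions — for each element, later elements that are smaller:
7: 6 → 1
6: none → 0
8: none → 0
9: none → 0
19: none → 0
21: none → 0
23: none → 0
25: none → 0
26: none → 0
27: none → 0
43: none → 0
Total inversions: 1 + 0 + 0 + 0 + 0 + 0 + 0 + 0 + 0 + 0 + 0 = 1

There is 1 adjacent swap.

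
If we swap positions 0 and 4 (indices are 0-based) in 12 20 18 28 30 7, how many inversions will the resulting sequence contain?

Positions 0 and 4 hold 12 and 30; after swapping, the array is [30, 20, 18, 28, 12, 7].
Sweep left to right; for each value list the smaller values that follow it:
30 → 20, 18, 28, 12, 7 → 5
20 → 18, 12, 7 → 3
18 → 12, 7 → 2
28 → 12, 7 → 2
12 → 7 → 1
7 → none → 0
Sum: 5 + 3 + 2 + 2 + 1 + 0 = 13

13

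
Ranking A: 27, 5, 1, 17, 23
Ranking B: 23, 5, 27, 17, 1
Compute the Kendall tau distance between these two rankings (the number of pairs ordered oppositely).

6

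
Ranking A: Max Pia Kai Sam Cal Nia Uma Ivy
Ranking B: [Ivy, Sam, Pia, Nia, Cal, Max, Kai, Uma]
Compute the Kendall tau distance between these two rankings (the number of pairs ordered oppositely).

There are 16 discordant pairs.

Assign each item its position (1..8) in the first ordering, then rewrite the second ordering as that position sequence:
positions: Max→1, Pia→2, Kai→3, Sam→4, Cal→5, Nia→6, Uma→7, Ivy→8
second ordering as positions: [8, 4, 2, 6, 5, 1, 3, 7]
Discordant pairs = inversions in this position sequence.
8: 4, 2, 6, 5, 1, 3, 7 → 7
4: 2, 1, 3 → 3
2: 1 → 1
6: 5, 1, 3 → 3
5: 1, 3 → 2
1: 0
3: 0
7: 0
Total: 7 + 3 + 1 + 3 + 2 + 0 + 0 + 0 = 16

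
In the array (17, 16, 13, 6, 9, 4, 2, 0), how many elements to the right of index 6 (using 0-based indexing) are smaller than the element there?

1

The element at index 6 is 2.
Elements after it: 0
Those smaller than 2: 0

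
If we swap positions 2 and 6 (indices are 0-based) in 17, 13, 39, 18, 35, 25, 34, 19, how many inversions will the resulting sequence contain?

8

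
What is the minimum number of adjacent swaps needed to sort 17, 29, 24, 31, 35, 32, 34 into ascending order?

The minimum number of adjacent swaps to sort an array equals its inversion count, since every such swap removes exactly one inversion.
Count inversions — for each element, later elements that are smaller:
17: none → 0
29: 24 → 1
24: none → 0
31: none → 0
35: 32, 34 → 2
32: none → 0
34: none → 0
Total inversions: 0 + 1 + 0 + 0 + 2 + 0 + 0 = 3

There are 3 swaps.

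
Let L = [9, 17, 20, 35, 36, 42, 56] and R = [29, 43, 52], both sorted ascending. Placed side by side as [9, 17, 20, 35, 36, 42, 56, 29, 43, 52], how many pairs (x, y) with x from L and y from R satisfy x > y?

Cross-inversions: 6

Take each right-half value and tally the left-half values above it:
r = 29: 35, 36, 42, 56 → 4
r = 43: 56 → 1
r = 52: 56 → 1
Cross-inversions: 4 + 1 + 1 = 6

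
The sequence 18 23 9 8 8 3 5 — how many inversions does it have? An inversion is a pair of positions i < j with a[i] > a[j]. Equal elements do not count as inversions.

Sweep left to right; for each value list the smaller values that follow it:
18 → 9, 8, 8, 3, 5 → 5
23 → 9, 8, 8, 3, 5 → 5
9 → 8, 8, 3, 5 → 4
8 → 3, 5 → 2
8 → 3, 5 → 2
3 → none → 0
5 → none → 0
Sum: 5 + 5 + 4 + 2 + 2 + 0 + 0 = 18

18 inversions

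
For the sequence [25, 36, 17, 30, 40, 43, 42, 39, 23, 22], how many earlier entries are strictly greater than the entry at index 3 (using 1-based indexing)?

2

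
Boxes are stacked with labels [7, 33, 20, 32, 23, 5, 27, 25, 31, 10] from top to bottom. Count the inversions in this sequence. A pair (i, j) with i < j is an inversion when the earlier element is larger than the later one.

Inversions: 23

Count, for each position, how many later elements it exceeds:
7: 1
33: 8
20: 2
32: 6
23: 2
5: 0
27: 2
25: 1
31: 1
10: 0
Sum: 1 + 8 + 2 + 6 + 2 + 0 + 2 + 1 + 1 + 0 = 23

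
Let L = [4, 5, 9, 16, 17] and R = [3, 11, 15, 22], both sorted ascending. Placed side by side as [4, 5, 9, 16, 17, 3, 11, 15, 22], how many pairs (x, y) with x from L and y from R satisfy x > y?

Count, for every r in R, how many entries of L exceed r:
r = 3: 4, 5, 9, 16, 17 → 5
r = 11: 16, 17 → 2
r = 15: 16, 17 → 2
r = 22: none → 0
Cross-inversions: 5 + 2 + 2 + 0 = 9

Cross-inversions: 9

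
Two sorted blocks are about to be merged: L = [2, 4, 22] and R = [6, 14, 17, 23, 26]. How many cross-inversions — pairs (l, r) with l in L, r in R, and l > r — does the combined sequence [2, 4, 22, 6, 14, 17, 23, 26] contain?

For each element r of the right run, count left-run elements greater than r:
r = 6: 22 → 1
r = 14: 22 → 1
r = 17: 22 → 1
r = 23: none → 0
r = 26: none → 0
Cross-inversions: 1 + 1 + 1 + 0 + 0 = 3

Split inversions: 3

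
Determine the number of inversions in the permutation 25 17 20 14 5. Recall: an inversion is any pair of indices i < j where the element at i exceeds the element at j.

9

Count, for each position, how many later elements it exceeds:
25 → 17, 20, 14, 5 → 4
17 → 14, 5 → 2
20 → 14, 5 → 2
14 → 5 → 1
5 → none → 0
Sum: 4 + 2 + 2 + 1 + 0 = 9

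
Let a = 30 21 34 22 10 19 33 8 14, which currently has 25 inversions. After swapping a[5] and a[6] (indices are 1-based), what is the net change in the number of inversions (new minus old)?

Positions 5 and 6 hold 10 and 19; after swapping, the array is [30, 21, 34, 22, 19, 10, 33, 8, 14].
Sweep left to right; for each value list the smaller values that follow it:
30: 6
21: 4
34: 6
22: 4
19: 3
10: 1
33: 2
8: 0
14: 0
Sum: 6 + 4 + 6 + 4 + 3 + 1 + 2 + 0 + 0 = 26
Change: 26 − 25 = +1

+1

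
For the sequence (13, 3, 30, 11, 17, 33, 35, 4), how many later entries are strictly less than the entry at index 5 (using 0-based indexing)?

1 such element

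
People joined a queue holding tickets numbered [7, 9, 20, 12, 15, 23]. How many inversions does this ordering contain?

2

Out-of-order index pairs (0-indexed):
(2,3): 20 > 12
(2,4): 20 > 15
That's 2 pairs.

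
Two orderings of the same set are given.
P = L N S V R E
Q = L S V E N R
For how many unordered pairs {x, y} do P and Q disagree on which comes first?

Assign each item its position (1..6) in the first ordering, then rewrite the second ordering as that position sequence:
positions: L→1, N→2, S→3, V→4, R→5, E→6
second ordering as positions: [1, 3, 4, 6, 2, 5]
Discordant pairs = inversions in this position sequence.
1: 0
3: 2 → 1
4: 2 → 1
6: 2, 5 → 2
2: 0
5: 0
Total: 0 + 1 + 1 + 2 + 0 + 0 = 4

4 disagreeing pairs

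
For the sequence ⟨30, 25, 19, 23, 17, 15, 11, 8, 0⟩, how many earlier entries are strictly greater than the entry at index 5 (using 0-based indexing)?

5

The element at index 5 is 15.
Elements before it: 30, 25, 19, 23, 17
Those larger than 15: 30, 25, 19, 23, 17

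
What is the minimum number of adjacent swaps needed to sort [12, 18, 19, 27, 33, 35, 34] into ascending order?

1

Minimum adjacent swaps = number of inversions (each swap of adjacent out-of-order elements removes one inversion and no swap can remove more).
Count inversions — for each element, later elements that are smaller:
12: none → 0
18: none → 0
19: none → 0
27: none → 0
33: none → 0
35: 34 → 1
34: none → 0
Total inversions: 0 + 0 + 0 + 0 + 0 + 1 + 0 = 1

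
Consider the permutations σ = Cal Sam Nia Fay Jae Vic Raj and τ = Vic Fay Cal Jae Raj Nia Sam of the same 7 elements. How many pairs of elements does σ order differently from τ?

13

Assign each item its position (1..7) in the first ordering, then rewrite the second ordering as that position sequence:
positions: Cal→1, Sam→2, Nia→3, Fay→4, Jae→5, Vic→6, Raj→7
second ordering as positions: [6, 4, 1, 5, 7, 3, 2]
Discordant pairs = inversions in this position sequence.
6: 4, 1, 5, 3, 2 → 5
4: 1, 3, 2 → 3
1: 0
5: 3, 2 → 2
7: 3, 2 → 2
3: 2 → 1
2: 0
Total: 5 + 3 + 0 + 2 + 2 + 1 + 0 = 13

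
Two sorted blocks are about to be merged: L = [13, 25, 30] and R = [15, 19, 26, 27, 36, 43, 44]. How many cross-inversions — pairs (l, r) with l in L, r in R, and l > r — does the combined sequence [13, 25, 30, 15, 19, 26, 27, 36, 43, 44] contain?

Count, for every r in R, how many entries of L exceed r:
r = 15: 25, 30 → 2
r = 19: 25, 30 → 2
r = 26: 30 → 1
r = 27: 30 → 1
r = 36: none → 0
r = 43: none → 0
r = 44: none → 0
Cross-inversions: 2 + 2 + 1 + 1 + 0 + 0 + 0 = 6

There are 6 cross-inversions.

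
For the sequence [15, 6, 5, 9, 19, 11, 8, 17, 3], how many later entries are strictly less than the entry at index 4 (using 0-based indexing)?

4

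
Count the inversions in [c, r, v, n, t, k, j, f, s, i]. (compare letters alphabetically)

27 inversions

Count, for each position, how many later elements it exceeds:
c: 0
r: 5
v: 7
n: 4
t: 5
k: 3
j: 2
f: 0
s: 1
i: 0
Sum: 0 + 5 + 7 + 4 + 5 + 3 + 2 + 0 + 1 + 0 = 27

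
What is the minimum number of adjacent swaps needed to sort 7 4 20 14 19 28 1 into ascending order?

9

Minimum adjacent swaps = number of inversions (each swap of adjacent out-of-order elements removes one inversion and no swap can remove more).
Count inversions — for each element, later elements that are smaller:
7: 4, 1 → 2
4: 1 → 1
20: 14, 19, 1 → 3
14: 1 → 1
19: 1 → 1
28: 1 → 1
1: none → 0
Total inversions: 2 + 1 + 3 + 1 + 1 + 1 + 0 = 9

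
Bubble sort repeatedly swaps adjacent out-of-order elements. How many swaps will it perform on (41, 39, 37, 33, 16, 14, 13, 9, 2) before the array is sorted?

36 adjacent swaps

Minimum adjacent swaps = number of inversions (each swap of adjacent out-of-order elements removes one inversion and no swap can remove more).
Count inversions — for each element, later elements that are smaller:
41: 39, 37, 33, 16, 14, 13, 9, 2 → 8
39: 37, 33, 16, 14, 13, 9, 2 → 7
37: 33, 16, 14, 13, 9, 2 → 6
33: 16, 14, 13, 9, 2 → 5
16: 14, 13, 9, 2 → 4
14: 13, 9, 2 → 3
13: 9, 2 → 2
9: 2 → 1
2: none → 0
Total inversions: 8 + 7 + 6 + 5 + 4 + 3 + 2 + 1 + 0 = 36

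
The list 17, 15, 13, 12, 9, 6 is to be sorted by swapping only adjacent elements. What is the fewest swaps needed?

Minimum adjacent swaps = number of inversions (each swap of adjacent out-of-order elements removes one inversion and no swap can remove more).
Count inversions — for each element, later elements that are smaller:
17: 15, 13, 12, 9, 6 → 5
15: 13, 12, 9, 6 → 4
13: 12, 9, 6 → 3
12: 9, 6 → 2
9: 6 → 1
6: none → 0
Total inversions: 5 + 4 + 3 + 2 + 1 + 0 = 15

Adjacent swaps: 15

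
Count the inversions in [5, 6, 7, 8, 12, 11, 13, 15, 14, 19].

2 inversions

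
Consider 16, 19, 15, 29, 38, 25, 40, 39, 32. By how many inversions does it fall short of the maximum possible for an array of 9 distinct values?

Maximum inversions for 9 distinct elements is C(9, 2) = 9·8/2 = 36.
Current inversions — for each element, count later smaller elements:
16: 1
19: 1
15: 0
29: 1
38: 2
25: 0
40: 2
39: 1
32: 0
Current total: 1 + 1 + 0 + 1 + 2 + 0 + 2 + 1 + 0 = 8
Shortfall: 36 − 8 = 28

28 inversions short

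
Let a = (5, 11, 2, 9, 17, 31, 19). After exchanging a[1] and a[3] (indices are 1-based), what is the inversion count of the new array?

Inversions: 3

Positions 1 and 3 hold 5 and 2; after swapping, the array is [2, 11, 5, 9, 17, 31, 19].
Element-by-element contributions:
2 → none → 0
11 → 5, 9 → 2
5 → none → 0
9 → none → 0
17 → none → 0
31 → 19 → 1
19 → none → 0
Sum: 0 + 2 + 0 + 0 + 0 + 1 + 0 = 3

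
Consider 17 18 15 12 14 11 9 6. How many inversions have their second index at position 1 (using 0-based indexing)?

The element at index 1 is 18.
Elements before it: 17
None of them are larger than 18.

0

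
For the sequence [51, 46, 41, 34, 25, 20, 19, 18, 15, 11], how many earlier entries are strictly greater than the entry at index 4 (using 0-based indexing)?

The element at index 4 is 25.
Elements before it: 51, 46, 41, 34
Those larger than 25: 51, 46, 41, 34

4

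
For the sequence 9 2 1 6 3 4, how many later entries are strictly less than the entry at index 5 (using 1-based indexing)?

0

The element at index 5 is 3.
Elements after it: 4
None of them are smaller than 3.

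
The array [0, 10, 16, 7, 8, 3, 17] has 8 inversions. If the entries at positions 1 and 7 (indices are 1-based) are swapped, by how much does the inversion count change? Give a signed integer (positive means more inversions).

+11

Positions 1 and 7 hold 0 and 17; after swapping, the array is [17, 10, 16, 7, 8, 3, 0].
Count, for each position, how many later elements it exceeds:
17 → 10, 16, 7, 8, 3, 0 → 6
10 → 7, 8, 3, 0 → 4
16 → 7, 8, 3, 0 → 4
7 → 3, 0 → 2
8 → 3, 0 → 2
3 → 0 → 1
0 → none → 0
Sum: 6 + 4 + 4 + 2 + 2 + 1 + 0 = 19
Change: 19 − 8 = +11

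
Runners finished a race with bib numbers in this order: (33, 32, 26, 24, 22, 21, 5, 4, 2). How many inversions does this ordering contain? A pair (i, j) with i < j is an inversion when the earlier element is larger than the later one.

Inversions: 36

Count, for each position, how many later elements it exceeds:
33 → 32, 26, 24, 22, 21, 5, 4, 2 → 8
32 → 26, 24, 22, 21, 5, 4, 2 → 7
26 → 24, 22, 21, 5, 4, 2 → 6
24 → 22, 21, 5, 4, 2 → 5
22 → 21, 5, 4, 2 → 4
21 → 5, 4, 2 → 3
5 → 4, 2 → 2
4 → 2 → 1
2 → none → 0
Sum: 8 + 7 + 6 + 5 + 4 + 3 + 2 + 1 + 0 = 36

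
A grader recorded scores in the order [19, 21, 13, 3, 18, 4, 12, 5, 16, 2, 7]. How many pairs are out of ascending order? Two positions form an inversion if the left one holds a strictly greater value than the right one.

Count, for each position, how many later elements it exceeds:
19 → 13, 3, 18, 4, 12, 5, 16, 2, 7 → 9
21 → 13, 3, 18, 4, 12, 5, 16, 2, 7 → 9
13 → 3, 4, 12, 5, 2, 7 → 6
3 → 2 → 1
18 → 4, 12, 5, 16, 2, 7 → 6
4 → 2 → 1
12 → 5, 2, 7 → 3
5 → 2 → 1
16 → 2, 7 → 2
2 → none → 0
7 → none → 0
Sum: 9 + 9 + 6 + 1 + 6 + 1 + 3 + 1 + 2 + 0 + 0 = 38

There are 38 inversions.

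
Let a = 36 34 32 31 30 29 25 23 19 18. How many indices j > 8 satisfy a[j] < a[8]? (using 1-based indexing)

The element at index 8 is 23.
Elements after it: 19, 18
Those smaller than 23: 19, 18

2 such elements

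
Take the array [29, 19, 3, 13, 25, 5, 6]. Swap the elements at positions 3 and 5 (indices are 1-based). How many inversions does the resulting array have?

Positions 3 and 5 hold 3 and 25; after swapping, the array is [29, 19, 25, 13, 3, 5, 6].
For each element, count later entries that are smaller:
29: 6
19: 4
25: 4
13: 3
3: 0
5: 0
6: 0
Sum: 6 + 4 + 4 + 3 + 0 + 0 + 0 = 17

17 inversions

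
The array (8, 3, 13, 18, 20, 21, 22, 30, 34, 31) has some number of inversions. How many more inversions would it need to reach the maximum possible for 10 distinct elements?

43

Maximum inversions for 10 distinct elements is C(10, 2) = 10·9/2 = 45.
Current inversions — for each element, count later smaller elements:
8: 1
3: 0
13: 0
18: 0
20: 0
21: 0
22: 0
30: 0
34: 1
31: 0
Current total: 1 + 0 + 0 + 0 + 0 + 0 + 0 + 0 + 1 + 0 = 2
Shortfall: 45 − 2 = 43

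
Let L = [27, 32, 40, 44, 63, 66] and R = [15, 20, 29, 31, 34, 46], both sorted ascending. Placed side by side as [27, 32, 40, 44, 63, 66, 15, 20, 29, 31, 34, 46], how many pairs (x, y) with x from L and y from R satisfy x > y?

28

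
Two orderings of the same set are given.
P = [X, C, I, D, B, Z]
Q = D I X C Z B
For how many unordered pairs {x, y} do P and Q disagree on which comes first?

Assign each item its position (1..6) in the first ordering, then rewrite the second ordering as that position sequence:
positions: X→1, C→2, I→3, D→4, B→5, Z→6
second ordering as positions: [4, 3, 1, 2, 6, 5]
Discordant pairs = inversions in this position sequence.
4: 3, 1, 2 → 3
3: 1, 2 → 2
1: 0
2: 0
6: 5 → 1
5: 0
Total: 3 + 2 + 0 + 0 + 1 + 0 = 6

There are 6 disagreeing pairs.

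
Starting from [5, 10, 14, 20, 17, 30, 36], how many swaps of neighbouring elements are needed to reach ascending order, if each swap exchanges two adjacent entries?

There is 1 adjacent swap.

The minimum number of adjacent swaps to sort an array equals its inversion count, since every such swap removes exactly one inversion.
Count inversions — for each element, later elements that are smaller:
5: none → 0
10: none → 0
14: none → 0
20: 17 → 1
17: none → 0
30: none → 0
36: none → 0
Total inversions: 0 + 0 + 0 + 1 + 0 + 0 + 0 = 1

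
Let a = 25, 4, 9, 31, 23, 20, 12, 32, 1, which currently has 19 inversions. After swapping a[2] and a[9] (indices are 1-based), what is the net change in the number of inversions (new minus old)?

-1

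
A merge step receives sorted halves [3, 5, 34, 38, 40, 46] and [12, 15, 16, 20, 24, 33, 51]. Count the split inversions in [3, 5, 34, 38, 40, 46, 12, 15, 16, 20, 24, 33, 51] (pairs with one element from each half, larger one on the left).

There are 24 split inversions.

For each element r of the right run, count left-run elements greater than r:
r = 12: 34, 38, 40, 46 → 4
r = 15: 34, 38, 40, 46 → 4
r = 16: 34, 38, 40, 46 → 4
r = 20: 34, 38, 40, 46 → 4
r = 24: 34, 38, 40, 46 → 4
r = 33: 34, 38, 40, 46 → 4
r = 51: none → 0
Cross-inversions: 4 + 4 + 4 + 4 + 4 + 4 + 0 = 24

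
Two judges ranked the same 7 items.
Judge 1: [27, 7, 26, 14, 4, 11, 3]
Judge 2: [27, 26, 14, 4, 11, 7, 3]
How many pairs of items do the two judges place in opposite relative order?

Assign each item its position (1..7) in the first ordering, then rewrite the second ordering as that position sequence:
positions: 27→1, 7→2, 26→3, 14→4, 4→5, 11→6, 3→7
second ordering as positions: [1, 3, 4, 5, 6, 2, 7]
Discordant pairs = inversions in this position sequence.
1: 0
3: 2 → 1
4: 2 → 1
5: 2 → 1
6: 2 → 1
2: 0
7: 0
Total: 0 + 1 + 1 + 1 + 1 + 0 + 0 = 4

4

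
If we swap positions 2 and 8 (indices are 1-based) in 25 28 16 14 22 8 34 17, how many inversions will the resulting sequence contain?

Positions 2 and 8 hold 28 and 17; after swapping, the array is [25, 17, 16, 14, 22, 8, 34, 28].
Sweep left to right; for each value list the smaller values that follow it:
25: 5
17: 3
16: 2
14: 1
22: 1
8: 0
34: 1
28: 0
Sum: 5 + 3 + 2 + 1 + 1 + 0 + 1 + 0 = 13

13 inversions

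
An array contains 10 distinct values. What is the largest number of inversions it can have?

There are 45 inversions.

The maximum occurs when the array is in strictly decreasing order: every one of the C(10, 2) pairs is inverted.
C(10, 2) = 10·9/2 = 45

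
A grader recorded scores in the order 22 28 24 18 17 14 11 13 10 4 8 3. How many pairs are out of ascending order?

62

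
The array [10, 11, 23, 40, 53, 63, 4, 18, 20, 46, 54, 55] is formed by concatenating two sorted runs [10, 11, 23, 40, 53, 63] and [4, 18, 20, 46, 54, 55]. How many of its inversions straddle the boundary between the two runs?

18

For each element r of the right run, count left-run elements greater than r:
r = 4: 10, 11, 23, 40, 53, 63 → 6
r = 18: 23, 40, 53, 63 → 4
r = 20: 23, 40, 53, 63 → 4
r = 46: 53, 63 → 2
r = 54: 63 → 1
r = 55: 63 → 1
Cross-inversions: 6 + 4 + 4 + 2 + 1 + 1 = 18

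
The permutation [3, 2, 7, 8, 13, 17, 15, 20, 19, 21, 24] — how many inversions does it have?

There are 3 inversions.

Count, for each position, how many later elements it exceeds:
3: 1
2: 0
7: 0
8: 0
13: 0
17: 1
15: 0
20: 1
19: 0
21: 0
24: 0
Sum: 1 + 0 + 0 + 0 + 0 + 1 + 0 + 1 + 0 + 0 + 0 = 3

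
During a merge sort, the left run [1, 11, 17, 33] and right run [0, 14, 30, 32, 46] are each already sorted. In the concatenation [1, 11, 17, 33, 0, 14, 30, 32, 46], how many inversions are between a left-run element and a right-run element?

For each element r of the right run, count left-run elements greater than r:
r = 0: 1, 11, 17, 33 → 4
r = 14: 17, 33 → 2
r = 30: 33 → 1
r = 32: 33 → 1
r = 46: none → 0
Cross-inversions: 4 + 2 + 1 + 1 + 0 = 8

8 cross-inversions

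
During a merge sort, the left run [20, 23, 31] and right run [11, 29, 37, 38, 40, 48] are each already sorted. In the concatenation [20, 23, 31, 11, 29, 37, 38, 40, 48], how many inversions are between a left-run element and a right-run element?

Split inversions: 4

Take each right-half value and tally the left-half values above it:
r = 11: 20, 23, 31 → 3
r = 29: 31 → 1
r = 37: none → 0
r = 38: none → 0
r = 40: none → 0
r = 48: none → 0
Cross-inversions: 3 + 1 + 0 + 0 + 0 + 0 = 4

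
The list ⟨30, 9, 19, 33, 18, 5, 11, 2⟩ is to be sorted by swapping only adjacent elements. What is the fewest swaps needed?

Each adjacent swap fixes exactly one inversion, so the minimum swap count equals the number of inversions.
Count inversions — for each element, later elements that are smaller:
30: 9, 19, 18, 5, 11, 2 → 6
9: 5, 2 → 2
19: 18, 5, 11, 2 → 4
33: 18, 5, 11, 2 → 4
18: 5, 11, 2 → 3
5: 2 → 1
11: 2 → 1
2: none → 0
Total inversions: 6 + 2 + 4 + 4 + 3 + 1 + 1 + 0 = 21

21 adjacent swaps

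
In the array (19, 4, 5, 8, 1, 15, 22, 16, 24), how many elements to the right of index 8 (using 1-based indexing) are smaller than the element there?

0

The element at index 8 is 16.
Elements after it: 24
None of them are smaller than 16.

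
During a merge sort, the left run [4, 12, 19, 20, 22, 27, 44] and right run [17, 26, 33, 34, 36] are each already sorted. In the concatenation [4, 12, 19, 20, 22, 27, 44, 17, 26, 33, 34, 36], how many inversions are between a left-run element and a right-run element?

10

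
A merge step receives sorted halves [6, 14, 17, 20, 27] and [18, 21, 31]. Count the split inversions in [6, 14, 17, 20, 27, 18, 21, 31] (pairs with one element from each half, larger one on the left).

3 cross-inversions

For each element r of the right run, count left-run elements greater than r:
r = 18: 20, 27 → 2
r = 21: 27 → 1
r = 31: none → 0
Cross-inversions: 2 + 1 + 0 = 3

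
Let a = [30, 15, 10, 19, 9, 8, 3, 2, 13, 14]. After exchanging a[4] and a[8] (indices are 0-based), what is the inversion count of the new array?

33 inversions

Positions 4 and 8 hold 9 and 13; after swapping, the array is [30, 15, 10, 19, 13, 8, 3, 2, 9, 14].
Element-by-element contributions:
30 → 15, 10, 19, 13, 8, 3, 2, 9, 14 → 9
15 → 10, 13, 8, 3, 2, 9, 14 → 7
10 → 8, 3, 2, 9 → 4
19 → 13, 8, 3, 2, 9, 14 → 6
13 → 8, 3, 2, 9 → 4
8 → 3, 2 → 2
3 → 2 → 1
2 → none → 0
9 → none → 0
14 → none → 0
Sum: 9 + 7 + 4 + 6 + 4 + 2 + 1 + 0 + 0 + 0 = 33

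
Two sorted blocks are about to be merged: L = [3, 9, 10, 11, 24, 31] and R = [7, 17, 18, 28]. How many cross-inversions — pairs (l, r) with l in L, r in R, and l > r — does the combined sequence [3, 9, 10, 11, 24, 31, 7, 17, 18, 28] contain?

10 cross-inversions

Take each right-half value and tally the left-half values above it:
r = 7: 9, 10, 11, 24, 31 → 5
r = 17: 24, 31 → 2
r = 18: 24, 31 → 2
r = 28: 31 → 1
Cross-inversions: 5 + 2 + 2 + 1 = 10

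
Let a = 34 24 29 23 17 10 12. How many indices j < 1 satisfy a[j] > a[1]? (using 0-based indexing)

The element at index 1 is 24.
Elements before it: 34
Those larger than 24: 34

1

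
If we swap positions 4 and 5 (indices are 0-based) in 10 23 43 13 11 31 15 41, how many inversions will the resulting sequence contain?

Positions 4 and 5 hold 11 and 31; after swapping, the array is [10, 23, 43, 13, 31, 11, 15, 41].
For each element, count later entries that are smaller:
10 → none → 0
23 → 13, 11, 15 → 3
43 → 13, 31, 11, 15, 41 → 5
13 → 11 → 1
31 → 11, 15 → 2
11 → none → 0
15 → none → 0
41 → none → 0
Sum: 0 + 3 + 5 + 1 + 2 + 0 + 0 + 0 = 11

Inversions: 11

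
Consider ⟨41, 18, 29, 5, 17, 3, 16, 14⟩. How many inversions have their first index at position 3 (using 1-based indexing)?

5 such elements

The element at index 3 is 29.
Elements after it: 5, 17, 3, 16, 14
Those smaller than 29: 5, 17, 3, 16, 14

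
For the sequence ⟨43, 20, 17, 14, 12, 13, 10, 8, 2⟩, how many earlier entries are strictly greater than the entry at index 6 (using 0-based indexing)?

The element at index 6 is 10.
Elements before it: 43, 20, 17, 14, 12, 13
Those larger than 10: 43, 20, 17, 14, 12, 13

6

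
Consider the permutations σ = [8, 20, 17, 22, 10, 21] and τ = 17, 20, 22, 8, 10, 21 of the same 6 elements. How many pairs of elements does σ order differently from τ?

4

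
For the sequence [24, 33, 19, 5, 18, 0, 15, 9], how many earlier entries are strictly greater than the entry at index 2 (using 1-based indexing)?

The element at index 2 is 33.
Elements before it: 24
None of them are larger than 33.

0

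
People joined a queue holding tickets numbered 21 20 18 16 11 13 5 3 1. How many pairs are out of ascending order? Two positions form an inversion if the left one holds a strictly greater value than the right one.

35

Count, for each position, how many later elements it exceeds:
21 → 20, 18, 16, 11, 13, 5, 3, 1 → 8
20 → 18, 16, 11, 13, 5, 3, 1 → 7
18 → 16, 11, 13, 5, 3, 1 → 6
16 → 11, 13, 5, 3, 1 → 5
11 → 5, 3, 1 → 3
13 → 5, 3, 1 → 3
5 → 3, 1 → 2
3 → 1 → 1
1 → none → 0
Sum: 8 + 7 + 6 + 5 + 3 + 3 + 2 + 1 + 0 = 35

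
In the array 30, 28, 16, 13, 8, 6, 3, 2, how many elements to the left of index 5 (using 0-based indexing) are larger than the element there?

5 such elements

The element at index 5 is 6.
Elements before it: 30, 28, 16, 13, 8
Those larger than 6: 30, 28, 16, 13, 8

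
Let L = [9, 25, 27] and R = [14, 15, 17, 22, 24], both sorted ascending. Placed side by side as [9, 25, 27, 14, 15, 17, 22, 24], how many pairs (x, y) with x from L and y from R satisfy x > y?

There are 10 cross-inversions.

For each element r of the right run, count left-run elements greater than r:
r = 14: 25, 27 → 2
r = 15: 25, 27 → 2
r = 17: 25, 27 → 2
r = 22: 25, 27 → 2
r = 24: 25, 27 → 2
Cross-inversions: 2 + 2 + 2 + 2 + 2 = 10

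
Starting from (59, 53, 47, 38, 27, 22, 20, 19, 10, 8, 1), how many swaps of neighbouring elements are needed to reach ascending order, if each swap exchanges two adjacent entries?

55 swaps

Minimum adjacent swaps = number of inversions (each swap of adjacent out-of-order elements removes one inversion and no swap can remove more).
Count inversions — for each element, later elements that are smaller:
59: 53, 47, 38, 27, 22, 20, 19, 10, 8, 1 → 10
53: 47, 38, 27, 22, 20, 19, 10, 8, 1 → 9
47: 38, 27, 22, 20, 19, 10, 8, 1 → 8
38: 27, 22, 20, 19, 10, 8, 1 → 7
27: 22, 20, 19, 10, 8, 1 → 6
22: 20, 19, 10, 8, 1 → 5
20: 19, 10, 8, 1 → 4
19: 10, 8, 1 → 3
10: 8, 1 → 2
8: 1 → 1
1: none → 0
Total inversions: 10 + 9 + 8 + 7 + 6 + 5 + 4 + 3 + 2 + 1 + 0 = 55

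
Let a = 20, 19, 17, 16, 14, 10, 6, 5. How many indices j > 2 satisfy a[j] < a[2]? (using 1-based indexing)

The element at index 2 is 19.
Elements after it: 17, 16, 14, 10, 6, 5
Those smaller than 19: 17, 16, 14, 10, 6, 5

6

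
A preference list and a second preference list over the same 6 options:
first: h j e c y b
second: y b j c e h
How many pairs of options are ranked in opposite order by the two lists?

Assign each item its position (1..6) in the first ordering, then rewrite the second ordering as that position sequence:
positions: h→1, j→2, e→3, c→4, y→5, b→6
second ordering as positions: [5, 6, 2, 4, 3, 1]
Discordant pairs = inversions in this position sequence.
5: 2, 4, 3, 1 → 4
6: 2, 4, 3, 1 → 4
2: 1 → 1
4: 3, 1 → 2
3: 1 → 1
1: 0
Total: 4 + 4 + 1 + 2 + 1 + 0 = 12

There are 12 pairs.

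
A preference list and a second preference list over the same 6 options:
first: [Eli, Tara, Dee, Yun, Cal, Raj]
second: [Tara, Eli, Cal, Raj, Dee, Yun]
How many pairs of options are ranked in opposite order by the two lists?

Assign each item its position (1..6) in the first ordering, then rewrite the second ordering as that position sequence:
positions: Eli→1, Tara→2, Dee→3, Yun→4, Cal→5, Raj→6
second ordering as positions: [2, 1, 5, 6, 3, 4]
Discordant pairs = inversions in this position sequence.
2: 1 → 1
1: 0
5: 3, 4 → 2
6: 3, 4 → 2
3: 0
4: 0
Total: 1 + 0 + 2 + 2 + 0 + 0 = 5

5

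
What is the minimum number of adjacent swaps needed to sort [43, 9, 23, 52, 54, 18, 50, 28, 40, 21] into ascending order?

23

Each adjacent swap fixes exactly one inversion, so the minimum swap count equals the number of inversions.
Count inversions — for each element, later elements that are smaller:
43: 9, 23, 18, 28, 40, 21 → 6
9: none → 0
23: 18, 21 → 2
52: 18, 50, 28, 40, 21 → 5
54: 18, 50, 28, 40, 21 → 5
18: none → 0
50: 28, 40, 21 → 3
28: 21 → 1
40: 21 → 1
21: none → 0
Total inversions: 6 + 0 + 2 + 5 + 5 + 0 + 3 + 1 + 1 + 0 = 23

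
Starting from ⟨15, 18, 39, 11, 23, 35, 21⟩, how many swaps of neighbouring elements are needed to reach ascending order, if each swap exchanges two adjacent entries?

8

Minimum adjacent swaps = number of inversions (each swap of adjacent out-of-order elements removes one inversion and no swap can remove more).
Count inversions — for each element, later elements that are smaller:
15: 11 → 1
18: 11 → 1
39: 11, 23, 35, 21 → 4
11: none → 0
23: 21 → 1
35: 21 → 1
21: none → 0
Total inversions: 1 + 1 + 4 + 0 + 1 + 1 + 0 = 8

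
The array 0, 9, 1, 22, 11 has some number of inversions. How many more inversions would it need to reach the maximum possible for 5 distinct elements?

8 inversions short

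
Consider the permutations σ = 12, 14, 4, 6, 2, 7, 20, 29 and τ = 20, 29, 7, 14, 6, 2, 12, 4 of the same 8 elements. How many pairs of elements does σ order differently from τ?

Assign each item its position (1..8) in the first ordering, then rewrite the second ordering as that position sequence:
positions: 12→1, 14→2, 4→3, 6→4, 2→5, 7→6, 20→7, 29→8
second ordering as positions: [7, 8, 6, 2, 4, 5, 1, 3]
Discordant pairs = inversions in this position sequence.
7: 6, 2, 4, 5, 1, 3 → 6
8: 6, 2, 4, 5, 1, 3 → 6
6: 2, 4, 5, 1, 3 → 5
2: 1 → 1
4: 1, 3 → 2
5: 1, 3 → 2
1: 0
3: 0
Total: 6 + 6 + 5 + 1 + 2 + 2 + 0 + 0 = 22

22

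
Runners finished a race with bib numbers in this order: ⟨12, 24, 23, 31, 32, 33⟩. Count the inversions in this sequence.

1 inversion

Sweep left to right; for each value list the smaller values that follow it:
12: 0
24: 1
23: 0
31: 0
32: 0
33: 0
Sum: 0 + 1 + 0 + 0 + 0 + 0 = 1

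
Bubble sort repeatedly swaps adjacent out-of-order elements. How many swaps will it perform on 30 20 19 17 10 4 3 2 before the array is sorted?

Minimum adjacent swaps = number of inversions (each swap of adjacent out-of-order elements removes one inversion and no swap can remove more).
Count inversions — for each element, later elements that are smaller:
30: 20, 19, 17, 10, 4, 3, 2 → 7
20: 19, 17, 10, 4, 3, 2 → 6
19: 17, 10, 4, 3, 2 → 5
17: 10, 4, 3, 2 → 4
10: 4, 3, 2 → 3
4: 3, 2 → 2
3: 2 → 1
2: none → 0
Total inversions: 7 + 6 + 5 + 4 + 3 + 2 + 1 + 0 = 28

28 swaps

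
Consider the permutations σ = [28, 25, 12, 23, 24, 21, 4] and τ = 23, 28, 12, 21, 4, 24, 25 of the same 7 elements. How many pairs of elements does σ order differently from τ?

9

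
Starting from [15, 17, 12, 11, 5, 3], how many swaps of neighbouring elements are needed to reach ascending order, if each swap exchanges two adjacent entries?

Each adjacent swap fixes exactly one inversion, so the minimum swap count equals the number of inversions.
Count inversions — for each element, later elements that are smaller:
15: 12, 11, 5, 3 → 4
17: 12, 11, 5, 3 → 4
12: 11, 5, 3 → 3
11: 5, 3 → 2
5: 3 → 1
3: none → 0
Total inversions: 4 + 4 + 3 + 2 + 1 + 0 = 14

Swaps: 14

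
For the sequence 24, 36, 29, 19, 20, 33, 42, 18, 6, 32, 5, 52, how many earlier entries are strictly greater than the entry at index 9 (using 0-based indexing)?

3

The element at index 9 is 32.
Elements before it: 24, 36, 29, 19, 20, 33, 42, 18, 6
Those larger than 32: 36, 33, 42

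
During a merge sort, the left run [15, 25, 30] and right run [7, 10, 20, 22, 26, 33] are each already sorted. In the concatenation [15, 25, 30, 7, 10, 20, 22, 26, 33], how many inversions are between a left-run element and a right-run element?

11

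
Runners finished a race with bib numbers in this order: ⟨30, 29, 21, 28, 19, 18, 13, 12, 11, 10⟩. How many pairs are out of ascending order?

Count, for each position, how many later elements it exceeds:
30 → 29, 21, 28, 19, 18, 13, 12, 11, 10 → 9
29 → 21, 28, 19, 18, 13, 12, 11, 10 → 8
21 → 19, 18, 13, 12, 11, 10 → 6
28 → 19, 18, 13, 12, 11, 10 → 6
19 → 18, 13, 12, 11, 10 → 5
18 → 13, 12, 11, 10 → 4
13 → 12, 11, 10 → 3
12 → 11, 10 → 2
11 → 10 → 1
10 → none → 0
Sum: 9 + 8 + 6 + 6 + 5 + 4 + 3 + 2 + 1 + 0 = 44

44 out-of-order pairs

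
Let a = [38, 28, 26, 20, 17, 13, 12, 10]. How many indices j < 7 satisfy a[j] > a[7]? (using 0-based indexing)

The element at index 7 is 10.
Elements before it: 38, 28, 26, 20, 17, 13, 12
Those larger than 10: 38, 28, 26, 20, 17, 13, 12

7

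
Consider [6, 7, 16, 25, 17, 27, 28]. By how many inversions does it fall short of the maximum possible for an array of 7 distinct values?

Maximum inversions for 7 distinct elements is C(7, 2) = 7·6/2 = 21.
Current inversions — for each element, count later smaller elements:
6: 0
7: 0
16: 0
25: 1
17: 0
27: 0
28: 0
Current total: 0 + 0 + 0 + 1 + 0 + 0 + 0 = 1
Shortfall: 21 − 1 = 20

20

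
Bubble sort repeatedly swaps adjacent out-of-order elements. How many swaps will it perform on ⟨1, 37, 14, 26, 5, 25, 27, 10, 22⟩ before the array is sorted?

Each adjacent swap fixes exactly one inversion, so the minimum swap count equals the number of inversions.
Count inversions — for each element, later elements that are smaller:
1: none → 0
37: 14, 26, 5, 25, 27, 10, 22 → 7
14: 5, 10 → 2
26: 5, 25, 10, 22 → 4
5: none → 0
25: 10, 22 → 2
27: 10, 22 → 2
10: none → 0
22: none → 0
Total inversions: 0 + 7 + 2 + 4 + 0 + 2 + 2 + 0 + 0 = 17

17 swaps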